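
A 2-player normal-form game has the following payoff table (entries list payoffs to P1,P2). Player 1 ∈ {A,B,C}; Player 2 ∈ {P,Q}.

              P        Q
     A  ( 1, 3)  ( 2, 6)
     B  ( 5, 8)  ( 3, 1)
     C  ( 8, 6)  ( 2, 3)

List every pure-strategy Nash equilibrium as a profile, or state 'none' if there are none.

PSNE = {(C,P)}

(A,P): not NE [P1→C gives 8>1; P2→Q gives 6>3]
(A,Q): not NE [P1→B gives 3>2]
(B,P): not NE [P1→C gives 8>5]
(B,Q): not NE [P2→P gives 8>1]
(C,P): NE
(C,Q): not NE [P1→B gives 3>2; P2→P gives 6>3]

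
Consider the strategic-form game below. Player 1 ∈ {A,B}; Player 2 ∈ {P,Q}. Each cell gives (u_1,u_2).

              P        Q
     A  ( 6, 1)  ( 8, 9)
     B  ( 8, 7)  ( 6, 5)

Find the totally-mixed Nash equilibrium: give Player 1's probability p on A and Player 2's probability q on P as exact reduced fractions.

P1 indiff ⇒ q·6+(1-q)·8 = q·8+(1-q)·6 ⇒ q(-2) = (1-q)(-2) ⇒ q = 1/2
P2 indiff ⇒ p·1+(1-p)·7 = p·9+(1-p)·5 ⇒ p(-8) = (1-p)(-2) ⇒ p = 1/5

P1 mixes 1/5 on A; P2 mixes 1/2 on P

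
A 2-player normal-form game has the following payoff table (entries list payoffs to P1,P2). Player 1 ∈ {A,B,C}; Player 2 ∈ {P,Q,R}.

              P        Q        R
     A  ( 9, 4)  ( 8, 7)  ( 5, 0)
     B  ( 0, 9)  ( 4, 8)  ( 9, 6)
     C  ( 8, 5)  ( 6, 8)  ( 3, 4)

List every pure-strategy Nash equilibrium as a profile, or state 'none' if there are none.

(A,P): not NE [P2→Q gives 7>4]
(A,Q): NE
(A,R): not NE [P1→B gives 9>5; P2→Q gives 7>0]
(B,P): not NE [P1→A gives 9>0]
(B,Q): not NE [P1→A gives 8>4; P2→P gives 9>8]
(B,R): not NE [P2→P gives 9>6]
(C,P): not NE [P1→A gives 9>8; P2→Q gives 8>5]
(C,Q): not NE [P1→A gives 8>6]
(C,R): not NE [P1→B gives 9>3; P2→Q gives 8>4]

Nash profiles: (A,Q)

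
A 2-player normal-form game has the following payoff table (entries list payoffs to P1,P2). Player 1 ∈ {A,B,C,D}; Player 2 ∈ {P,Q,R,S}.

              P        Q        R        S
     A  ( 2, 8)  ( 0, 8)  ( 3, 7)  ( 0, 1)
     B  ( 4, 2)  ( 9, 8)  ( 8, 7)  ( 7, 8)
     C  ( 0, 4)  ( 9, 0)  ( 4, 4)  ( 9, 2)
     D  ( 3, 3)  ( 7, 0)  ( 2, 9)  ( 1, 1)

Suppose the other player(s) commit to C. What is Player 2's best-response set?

u_2(P vs C) = 4
u_2(Q vs C) = 0
u_2(R vs C) = 4
u_2(S vs C) = 2
max payoff 4 at {P,R}

P2 best: {P,R}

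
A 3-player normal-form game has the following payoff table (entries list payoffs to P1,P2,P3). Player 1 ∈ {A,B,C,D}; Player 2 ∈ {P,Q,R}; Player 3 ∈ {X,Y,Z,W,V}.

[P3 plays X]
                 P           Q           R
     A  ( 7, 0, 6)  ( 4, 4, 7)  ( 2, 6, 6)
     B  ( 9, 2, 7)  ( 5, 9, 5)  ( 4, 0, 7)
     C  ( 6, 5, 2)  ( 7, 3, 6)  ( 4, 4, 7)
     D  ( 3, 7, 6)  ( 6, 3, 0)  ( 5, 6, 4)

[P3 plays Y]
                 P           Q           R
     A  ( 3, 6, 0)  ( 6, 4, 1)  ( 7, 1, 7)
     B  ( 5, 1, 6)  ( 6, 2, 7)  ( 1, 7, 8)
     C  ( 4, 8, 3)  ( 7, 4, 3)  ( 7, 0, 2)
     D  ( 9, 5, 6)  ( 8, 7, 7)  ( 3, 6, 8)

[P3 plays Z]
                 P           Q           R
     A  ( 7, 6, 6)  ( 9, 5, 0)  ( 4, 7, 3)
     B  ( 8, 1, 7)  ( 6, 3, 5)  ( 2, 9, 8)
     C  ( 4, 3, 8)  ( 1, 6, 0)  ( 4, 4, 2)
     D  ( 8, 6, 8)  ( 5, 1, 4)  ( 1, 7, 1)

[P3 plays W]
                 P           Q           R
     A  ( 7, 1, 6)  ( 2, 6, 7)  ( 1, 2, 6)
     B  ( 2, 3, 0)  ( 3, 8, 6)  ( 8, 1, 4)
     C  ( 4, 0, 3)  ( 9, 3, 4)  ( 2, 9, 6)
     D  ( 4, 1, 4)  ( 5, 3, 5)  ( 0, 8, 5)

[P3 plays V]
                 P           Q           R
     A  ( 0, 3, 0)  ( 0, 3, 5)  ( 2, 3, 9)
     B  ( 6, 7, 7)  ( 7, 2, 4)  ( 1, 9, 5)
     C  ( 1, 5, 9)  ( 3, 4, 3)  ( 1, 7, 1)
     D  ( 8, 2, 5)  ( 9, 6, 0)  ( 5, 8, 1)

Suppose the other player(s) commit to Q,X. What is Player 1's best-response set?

BR_1 = {C}

u_1(A vs Q,X) = 4
u_1(B vs Q,X) = 5
u_1(C vs Q,X) = 7
u_1(D vs Q,X) = 6
max payoff 7 at {C}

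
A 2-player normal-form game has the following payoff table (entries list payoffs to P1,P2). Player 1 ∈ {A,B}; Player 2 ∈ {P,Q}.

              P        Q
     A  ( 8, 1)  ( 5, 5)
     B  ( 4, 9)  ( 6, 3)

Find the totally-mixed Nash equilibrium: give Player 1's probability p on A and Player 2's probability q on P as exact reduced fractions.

p=3/5, q=1/5

P1 indiff ⇒ q·8+(1-q)·5 = q·4+(1-q)·6 ⇒ q(4) = (1-q)(1) ⇒ q = 1/5
P2 indiff ⇒ p·1+(1-p)·9 = p·5+(1-p)·3 ⇒ p(-4) = (1-p)(-6) ⇒ p = 3/5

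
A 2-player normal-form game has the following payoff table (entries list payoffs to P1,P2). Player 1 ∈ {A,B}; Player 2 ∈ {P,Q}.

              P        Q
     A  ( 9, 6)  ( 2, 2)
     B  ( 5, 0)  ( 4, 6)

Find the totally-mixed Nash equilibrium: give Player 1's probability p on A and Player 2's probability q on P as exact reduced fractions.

(p,q) = (3/5, 1/3)

P1 indiff ⇒ q·9+(1-q)·2 = q·5+(1-q)·4 ⇒ q(4) = (1-q)(2) ⇒ q = 1/3
P2 indiff ⇒ p·6+(1-p)·0 = p·2+(1-p)·6 ⇒ p(4) = (1-p)(6) ⇒ p = 3/5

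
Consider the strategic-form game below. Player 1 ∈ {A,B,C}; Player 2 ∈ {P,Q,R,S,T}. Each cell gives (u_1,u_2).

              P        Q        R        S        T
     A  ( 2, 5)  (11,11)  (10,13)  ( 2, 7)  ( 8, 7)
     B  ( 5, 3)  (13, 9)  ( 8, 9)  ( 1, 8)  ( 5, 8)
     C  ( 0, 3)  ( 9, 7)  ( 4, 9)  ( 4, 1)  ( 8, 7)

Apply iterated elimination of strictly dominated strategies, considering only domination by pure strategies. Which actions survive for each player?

Survivors P1:{A,B} P2:{Q,R}

P2 drop P (Q beats it: A:11>5 B:9>3 C:7>3)
P2 drop S (Q beats it: A:11>7 B:9>8 C:7>1)
P2 drop T (R beats it: A:13>7 B:9>8 C:9>7)
P1 drop C (A beats it: Q:11>9 R:10>4)
P1→{A,B} P2→{Q,R}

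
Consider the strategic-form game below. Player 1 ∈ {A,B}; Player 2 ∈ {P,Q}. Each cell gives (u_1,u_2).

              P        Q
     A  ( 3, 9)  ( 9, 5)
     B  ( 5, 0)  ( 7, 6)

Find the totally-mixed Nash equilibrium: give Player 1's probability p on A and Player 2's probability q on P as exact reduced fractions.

p=3/5, q=1/2

P1 indiff ⇒ q·3+(1-q)·9 = q·5+(1-q)·7 ⇒ q(-2) = (1-q)(-2) ⇒ q = 1/2
P2 indiff ⇒ p·9+(1-p)·0 = p·5+(1-p)·6 ⇒ p(4) = (1-p)(6) ⇒ p = 3/5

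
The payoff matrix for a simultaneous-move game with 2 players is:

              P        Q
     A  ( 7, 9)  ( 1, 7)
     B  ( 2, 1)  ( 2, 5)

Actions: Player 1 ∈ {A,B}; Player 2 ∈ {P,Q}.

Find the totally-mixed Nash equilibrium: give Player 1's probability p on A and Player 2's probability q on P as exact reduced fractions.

P1 indiff ⇒ q·7+(1-q)·1 = q·2+(1-q)·2 ⇒ q(5) = (1-q)(1) ⇒ q = 1/6
P2 indiff ⇒ p·9+(1-p)·1 = p·7+(1-p)·5 ⇒ p(2) = (1-p)(4) ⇒ p = 2/3

P1 mixes 2/3 on A; P2 mixes 1/6 on P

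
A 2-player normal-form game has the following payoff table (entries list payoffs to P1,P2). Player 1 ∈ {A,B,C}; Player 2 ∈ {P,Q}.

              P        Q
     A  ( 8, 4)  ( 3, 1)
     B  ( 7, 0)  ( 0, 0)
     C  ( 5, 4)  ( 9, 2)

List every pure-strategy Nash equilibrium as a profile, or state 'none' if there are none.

NE set: (A,P)

(A,P): NE
(A,Q): not NE [P1→C gives 9>3; P2→P gives 4>1]
(B,P): not NE [P1→A gives 8>7]
(B,Q): not NE [P1→C gives 9>0]
(C,P): not NE [P1→A gives 8>5]
(C,Q): not NE [P2→P gives 4>2]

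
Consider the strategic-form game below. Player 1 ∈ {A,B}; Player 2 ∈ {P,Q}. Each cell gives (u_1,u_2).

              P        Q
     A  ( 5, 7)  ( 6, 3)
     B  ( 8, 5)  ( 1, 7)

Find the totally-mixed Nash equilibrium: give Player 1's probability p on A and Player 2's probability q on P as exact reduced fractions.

P1 indiff ⇒ q·5+(1-q)·6 = q·8+(1-q)·1 ⇒ q(-3) = (1-q)(-5) ⇒ q = 5/8
P2 indiff ⇒ p·7+(1-p)·5 = p·3+(1-p)·7 ⇒ p(4) = (1-p)(2) ⇒ p = 1/3

(p,q) = (1/3, 5/8)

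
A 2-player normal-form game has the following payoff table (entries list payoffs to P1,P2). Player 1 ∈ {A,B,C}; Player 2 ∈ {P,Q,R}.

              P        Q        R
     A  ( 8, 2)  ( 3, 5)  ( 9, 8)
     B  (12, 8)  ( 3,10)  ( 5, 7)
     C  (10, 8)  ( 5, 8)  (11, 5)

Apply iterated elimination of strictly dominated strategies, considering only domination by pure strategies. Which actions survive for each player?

P1 drop A (C beats it: P:10>8 Q:5>3 R:11>9)
P2 drop R (P beats it: B:8>7 C:8>5)
P1→{B,C} P2→{P,Q}

Remaining: P1:{B,C} P2:{P,Q}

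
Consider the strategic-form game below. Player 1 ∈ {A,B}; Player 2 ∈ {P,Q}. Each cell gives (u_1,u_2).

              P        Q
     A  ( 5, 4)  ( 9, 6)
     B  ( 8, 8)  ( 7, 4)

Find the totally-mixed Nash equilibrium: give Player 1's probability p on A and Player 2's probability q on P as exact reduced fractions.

(p,q) = (2/3, 2/5)

P1 indiff ⇒ q·5+(1-q)·9 = q·8+(1-q)·7 ⇒ q(-3) = (1-q)(-2) ⇒ q = 2/5
P2 indiff ⇒ p·4+(1-p)·8 = p·6+(1-p)·4 ⇒ p(-2) = (1-p)(-4) ⇒ p = 2/3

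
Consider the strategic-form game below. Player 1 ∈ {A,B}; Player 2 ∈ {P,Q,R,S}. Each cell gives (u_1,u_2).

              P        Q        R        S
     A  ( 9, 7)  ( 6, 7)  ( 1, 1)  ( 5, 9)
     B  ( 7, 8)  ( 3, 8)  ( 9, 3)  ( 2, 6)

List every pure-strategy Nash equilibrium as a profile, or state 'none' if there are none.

(A,P): not NE [P2→S gives 9>7]
(A,Q): not NE [P2→S gives 9>7]
(A,R): not NE [P1→B gives 9>1; P2→S gives 9>1]
(A,S): NE
(B,P): not NE [P1→A gives 9>7]
(B,Q): not NE [P1→A gives 6>3]
(B,R): not NE [P2→Q gives 8>3]
(B,S): not NE [P1→A gives 5>2; P2→Q gives 8>6]

NE set: (A,S)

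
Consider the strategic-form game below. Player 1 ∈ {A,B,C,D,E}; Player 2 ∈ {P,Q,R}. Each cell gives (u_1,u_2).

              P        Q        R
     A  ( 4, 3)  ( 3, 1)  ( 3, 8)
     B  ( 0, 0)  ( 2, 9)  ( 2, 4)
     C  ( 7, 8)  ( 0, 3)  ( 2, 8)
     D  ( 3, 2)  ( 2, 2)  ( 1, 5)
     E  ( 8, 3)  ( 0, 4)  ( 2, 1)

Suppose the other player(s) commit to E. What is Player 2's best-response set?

u_2(P vs E) = 3
u_2(Q vs E) = 4
u_2(R vs E) = 1
max payoff 4 at {Q}

P2 best: {Q}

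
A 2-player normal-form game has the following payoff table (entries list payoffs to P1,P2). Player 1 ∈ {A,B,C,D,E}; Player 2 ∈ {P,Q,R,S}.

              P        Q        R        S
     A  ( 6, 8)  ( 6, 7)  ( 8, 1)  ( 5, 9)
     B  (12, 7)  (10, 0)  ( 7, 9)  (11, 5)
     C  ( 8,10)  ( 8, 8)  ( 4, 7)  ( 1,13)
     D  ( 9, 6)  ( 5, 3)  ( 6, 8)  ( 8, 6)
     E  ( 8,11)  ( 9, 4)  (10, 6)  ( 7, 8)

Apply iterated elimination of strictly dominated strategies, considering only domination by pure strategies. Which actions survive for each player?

P1 drop A (E beats it: P:8>6 Q:9>6 R:10>8 S:7>5)
P1 drop C (B beats it: P:12>8 Q:10>8 R:7>4 S:11>1)
P1 drop D (B beats it: P:12>9 Q:10>5 R:7>6 S:11>8)
P2 drop Q (P beats it: B:7>0 E:11>4)
P2 drop S (P beats it: B:7>5 E:11>8)
P1→{B,E} P2→{P,R}

IESDS → P1:{B,E} P2:{P,R}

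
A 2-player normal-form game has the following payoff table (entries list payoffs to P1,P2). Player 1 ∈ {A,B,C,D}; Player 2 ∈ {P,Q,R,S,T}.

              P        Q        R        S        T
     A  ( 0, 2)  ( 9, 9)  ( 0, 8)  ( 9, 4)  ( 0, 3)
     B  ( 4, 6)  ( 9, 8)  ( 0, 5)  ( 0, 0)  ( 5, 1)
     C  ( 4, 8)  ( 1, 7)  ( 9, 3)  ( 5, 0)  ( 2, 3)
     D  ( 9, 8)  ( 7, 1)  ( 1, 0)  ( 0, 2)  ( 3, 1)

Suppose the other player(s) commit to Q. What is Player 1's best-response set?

u_1(A vs Q) = 9
u_1(B vs Q) = 9
u_1(C vs Q) = 1
u_1(D vs Q) = 7
max payoff 9 at {A,B}

P1 best: {A,B}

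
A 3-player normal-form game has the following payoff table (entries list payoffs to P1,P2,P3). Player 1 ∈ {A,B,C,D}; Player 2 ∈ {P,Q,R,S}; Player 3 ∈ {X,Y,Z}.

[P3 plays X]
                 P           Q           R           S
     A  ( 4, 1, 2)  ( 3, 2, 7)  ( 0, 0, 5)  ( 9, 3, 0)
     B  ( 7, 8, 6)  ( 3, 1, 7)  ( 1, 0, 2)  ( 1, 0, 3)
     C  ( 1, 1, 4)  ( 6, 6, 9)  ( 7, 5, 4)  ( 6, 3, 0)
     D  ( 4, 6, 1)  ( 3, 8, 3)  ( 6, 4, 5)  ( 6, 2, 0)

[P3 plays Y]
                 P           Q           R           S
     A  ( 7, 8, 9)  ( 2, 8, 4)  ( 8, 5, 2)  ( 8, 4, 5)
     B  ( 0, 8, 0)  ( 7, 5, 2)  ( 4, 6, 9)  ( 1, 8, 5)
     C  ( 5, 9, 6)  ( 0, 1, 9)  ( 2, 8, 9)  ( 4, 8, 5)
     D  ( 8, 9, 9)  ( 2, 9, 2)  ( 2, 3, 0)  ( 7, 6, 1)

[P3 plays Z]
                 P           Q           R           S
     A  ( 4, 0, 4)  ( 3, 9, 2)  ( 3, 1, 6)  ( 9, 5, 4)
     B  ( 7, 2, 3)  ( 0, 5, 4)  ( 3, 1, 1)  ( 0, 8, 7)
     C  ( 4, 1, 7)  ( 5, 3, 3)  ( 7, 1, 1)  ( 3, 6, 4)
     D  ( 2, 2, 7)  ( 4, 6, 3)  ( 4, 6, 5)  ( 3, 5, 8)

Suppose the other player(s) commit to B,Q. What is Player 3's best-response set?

BR_3 = {X}

u_3(X vs B,Q) = 7
u_3(Y vs B,Q) = 2
u_3(Z vs B,Q) = 4
max payoff 7 at {X}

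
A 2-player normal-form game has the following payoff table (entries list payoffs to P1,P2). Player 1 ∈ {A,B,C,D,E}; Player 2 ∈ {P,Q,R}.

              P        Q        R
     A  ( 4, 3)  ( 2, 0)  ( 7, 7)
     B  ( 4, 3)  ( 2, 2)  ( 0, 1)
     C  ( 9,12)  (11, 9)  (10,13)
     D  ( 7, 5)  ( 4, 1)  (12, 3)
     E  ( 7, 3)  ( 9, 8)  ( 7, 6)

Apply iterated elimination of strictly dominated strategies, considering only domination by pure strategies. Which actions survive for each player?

Remaining: P1:{C,D} P2:{P,R}

P1 drop A (C beats it: P:9>4 Q:11>2 R:10>7)
P1 drop B (C beats it: P:9>4 Q:11>2 R:10>0)
P1 drop E (C beats it: P:9>7 Q:11>9 R:10>7)
P2 drop Q (P beats it: C:12>9 D:5>1)
P1→{C,D} P2→{P,R}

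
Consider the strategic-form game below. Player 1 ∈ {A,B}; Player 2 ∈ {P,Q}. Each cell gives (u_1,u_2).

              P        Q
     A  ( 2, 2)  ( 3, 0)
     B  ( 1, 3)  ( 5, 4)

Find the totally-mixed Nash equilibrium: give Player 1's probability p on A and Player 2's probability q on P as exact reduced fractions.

P1 indiff ⇒ q·2+(1-q)·3 = q·1+(1-q)·5 ⇒ q(1) = (1-q)(2) ⇒ q = 2/3
P2 indiff ⇒ p·2+(1-p)·3 = p·0+(1-p)·4 ⇒ p(2) = (1-p)(1) ⇒ p = 1/3

(p,q) = (1/3, 2/3)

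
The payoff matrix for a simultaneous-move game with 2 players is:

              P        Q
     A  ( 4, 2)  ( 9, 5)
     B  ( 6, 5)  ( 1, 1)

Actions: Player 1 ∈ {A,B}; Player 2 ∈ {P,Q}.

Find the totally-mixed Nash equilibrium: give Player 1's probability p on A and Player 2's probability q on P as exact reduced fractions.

P1 indiff ⇒ q·4+(1-q)·9 = q·6+(1-q)·1 ⇒ q(-2) = (1-q)(-8) ⇒ q = 4/5
P2 indiff ⇒ p·2+(1-p)·5 = p·5+(1-p)·1 ⇒ p(-3) = (1-p)(-4) ⇒ p = 4/7

p=4/7, q=4/5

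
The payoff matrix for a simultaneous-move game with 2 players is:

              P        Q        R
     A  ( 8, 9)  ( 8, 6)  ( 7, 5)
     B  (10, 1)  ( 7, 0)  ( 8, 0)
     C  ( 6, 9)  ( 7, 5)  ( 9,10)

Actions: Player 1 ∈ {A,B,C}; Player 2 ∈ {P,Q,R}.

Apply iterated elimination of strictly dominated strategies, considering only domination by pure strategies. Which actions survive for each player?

P2 drop Q (P beats it: A:9>6 B:1>0 C:9>5)
P1 drop A (B beats it: P:10>8 R:8>7)
P1→{B,C} P2→{P,R}

IESDS → P1:{B,C} P2:{P,R}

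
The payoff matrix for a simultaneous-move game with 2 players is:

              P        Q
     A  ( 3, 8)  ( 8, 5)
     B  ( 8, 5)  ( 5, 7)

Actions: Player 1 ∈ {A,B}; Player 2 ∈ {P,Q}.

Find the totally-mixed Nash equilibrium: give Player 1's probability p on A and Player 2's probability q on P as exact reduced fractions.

P1 indiff ⇒ q·3+(1-q)·8 = q·8+(1-q)·5 ⇒ q(-5) = (1-q)(-3) ⇒ q = 3/8
P2 indiff ⇒ p·8+(1-p)·5 = p·5+(1-p)·7 ⇒ p(3) = (1-p)(2) ⇒ p = 2/5

P1 mixes 2/5 on A; P2 mixes 3/8 on P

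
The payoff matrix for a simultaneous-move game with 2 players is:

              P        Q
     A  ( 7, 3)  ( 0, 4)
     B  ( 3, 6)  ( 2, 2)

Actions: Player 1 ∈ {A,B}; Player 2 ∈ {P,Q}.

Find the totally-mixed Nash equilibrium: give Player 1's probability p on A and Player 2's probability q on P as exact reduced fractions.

p=4/5, q=1/3

P1 indiff ⇒ q·7+(1-q)·0 = q·3+(1-q)·2 ⇒ q(4) = (1-q)(2) ⇒ q = 1/3
P2 indiff ⇒ p·3+(1-p)·6 = p·4+(1-p)·2 ⇒ p(-1) = (1-p)(-4) ⇒ p = 4/5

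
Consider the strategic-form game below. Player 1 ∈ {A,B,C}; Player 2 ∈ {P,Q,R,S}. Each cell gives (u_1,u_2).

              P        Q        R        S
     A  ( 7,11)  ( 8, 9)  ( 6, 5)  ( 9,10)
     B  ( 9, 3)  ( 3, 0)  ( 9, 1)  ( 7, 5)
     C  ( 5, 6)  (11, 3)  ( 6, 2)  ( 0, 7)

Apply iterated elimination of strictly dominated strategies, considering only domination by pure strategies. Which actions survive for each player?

Remaining: P1:{A,B} P2:{P,S}

P2 drop Q (P beats it: A:11>9 B:3>0 C:6>3)
P1 drop C (B beats it: P:9>5 R:9>6 S:7>0)
P2 drop R (P beats it: A:11>5 B:3>1)
P1→{A,B} P2→{P,S}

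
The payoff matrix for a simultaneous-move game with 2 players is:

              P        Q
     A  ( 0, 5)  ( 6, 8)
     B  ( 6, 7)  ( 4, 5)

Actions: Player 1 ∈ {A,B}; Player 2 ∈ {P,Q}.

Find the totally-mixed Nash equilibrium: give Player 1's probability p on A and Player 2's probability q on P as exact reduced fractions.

(p,q) = (2/5, 1/4)

P1 indiff ⇒ q·0+(1-q)·6 = q·6+(1-q)·4 ⇒ q(-6) = (1-q)(-2) ⇒ q = 1/4
P2 indiff ⇒ p·5+(1-p)·7 = p·8+(1-p)·5 ⇒ p(-3) = (1-p)(-2) ⇒ p = 2/5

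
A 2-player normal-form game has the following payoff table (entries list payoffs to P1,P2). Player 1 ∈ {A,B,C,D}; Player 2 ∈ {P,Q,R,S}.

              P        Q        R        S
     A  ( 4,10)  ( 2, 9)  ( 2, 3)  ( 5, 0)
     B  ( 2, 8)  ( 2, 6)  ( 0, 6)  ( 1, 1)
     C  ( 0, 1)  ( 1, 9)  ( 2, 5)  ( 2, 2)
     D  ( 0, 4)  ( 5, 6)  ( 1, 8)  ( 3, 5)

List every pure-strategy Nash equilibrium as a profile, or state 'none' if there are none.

(A,P): NE
(A,Q): not NE [P1→D gives 5>2; P2→P gives 10>9]
(A,R): not NE [P2→P gives 10>3]
(A,S): not NE [P2→P gives 10>0]
(B,P): not NE [P1→A gives 4>2]
(B,Q): not NE [P1→D gives 5>2; P2→P gives 8>6]
(B,R): not NE [P1→C gives 2>0; P2→P gives 8>6]
(B,S): not NE [P1→A gives 5>1; P2→P gives 8>1]
(C,P): not NE [P1→A gives 4>0; P2→Q gives 9>1]
(C,Q): not NE [P1→D gives 5>1]
(C,R): not NE [P2→Q gives 9>5]
(C,S): not NE [P1→A gives 5>2; P2→Q gives 9>2]
(D,P): not NE [P1→A gives 4>0; P2→R gives 8>4]
(D,Q): not NE [P2→R gives 8>6]
(D,R): not NE [P1→C gives 2>1]
(D,S): not NE [P1→A gives 5>3; P2→R gives 8>5]

Nash profiles: (A,P)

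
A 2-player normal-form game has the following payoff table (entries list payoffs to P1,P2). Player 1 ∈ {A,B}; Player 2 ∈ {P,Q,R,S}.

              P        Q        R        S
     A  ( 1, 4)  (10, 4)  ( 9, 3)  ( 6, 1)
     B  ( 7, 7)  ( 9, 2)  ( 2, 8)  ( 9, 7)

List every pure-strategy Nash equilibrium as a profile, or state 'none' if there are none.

NE set: (A,Q)

(A,P): not NE [P1→B gives 7>1]
(A,Q): NE
(A,R): not NE [P2→Q gives 4>3]
(A,S): not NE [P1→B gives 9>6; P2→Q gives 4>1]
(B,P): not NE [P2→R gives 8>7]
(B,Q): not NE [P1→A gives 10>9; P2→R gives 8>2]
(B,R): not NE [P1→A gives 9>2]
(B,S): not NE [P2→R gives 8>7]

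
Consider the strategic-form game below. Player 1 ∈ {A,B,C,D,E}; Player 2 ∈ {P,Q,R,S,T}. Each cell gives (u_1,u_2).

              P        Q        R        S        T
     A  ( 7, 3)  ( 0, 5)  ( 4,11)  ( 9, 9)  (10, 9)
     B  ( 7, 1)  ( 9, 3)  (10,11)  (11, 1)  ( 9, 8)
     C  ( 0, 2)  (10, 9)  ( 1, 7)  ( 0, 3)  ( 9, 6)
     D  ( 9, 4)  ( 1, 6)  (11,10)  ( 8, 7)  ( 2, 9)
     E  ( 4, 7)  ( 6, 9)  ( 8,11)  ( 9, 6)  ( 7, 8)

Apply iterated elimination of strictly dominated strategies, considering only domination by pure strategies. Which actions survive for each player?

P1 drop E (B beats it: P:7>4 Q:9>6 R:10>8 S:11>9 T:9>7)
P2 drop P (Q beats it: A:5>3 B:3>1 C:9>2 D:6>4)
P2 drop S (R beats it: A:11>9 B:11>1 C:7>3 D:10>7)
P2 drop T (R beats it: A:11>9 B:11>8 C:7>6 D:10>9)
P1 drop A (B beats it: Q:9>0 R:10>4)
P1→{B,C,D} P2→{Q,R}

Survivors P1:{B,C,D} P2:{Q,R}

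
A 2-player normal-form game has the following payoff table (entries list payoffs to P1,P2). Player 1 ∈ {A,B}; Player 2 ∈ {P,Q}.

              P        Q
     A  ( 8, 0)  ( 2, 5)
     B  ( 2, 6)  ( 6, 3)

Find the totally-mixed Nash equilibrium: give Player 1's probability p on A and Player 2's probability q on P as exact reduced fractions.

p=3/8, q=2/5

P1 indiff ⇒ q·8+(1-q)·2 = q·2+(1-q)·6 ⇒ q(6) = (1-q)(4) ⇒ q = 2/5
P2 indiff ⇒ p·0+(1-p)·6 = p·5+(1-p)·3 ⇒ p(-5) = (1-p)(-3) ⇒ p = 3/8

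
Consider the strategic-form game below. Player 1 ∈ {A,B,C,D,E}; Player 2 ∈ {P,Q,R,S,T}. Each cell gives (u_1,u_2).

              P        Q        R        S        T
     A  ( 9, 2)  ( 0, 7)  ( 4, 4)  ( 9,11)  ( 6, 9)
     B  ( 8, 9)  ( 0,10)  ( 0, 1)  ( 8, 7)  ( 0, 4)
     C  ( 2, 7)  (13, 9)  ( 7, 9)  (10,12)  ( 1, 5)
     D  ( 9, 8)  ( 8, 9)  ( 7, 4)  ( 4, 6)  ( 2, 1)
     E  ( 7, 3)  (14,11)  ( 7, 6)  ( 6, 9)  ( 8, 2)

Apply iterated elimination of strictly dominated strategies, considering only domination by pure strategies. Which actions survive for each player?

P2 drop P (Q beats it: A:7>2 B:10>9 C:9>7 D:9>8 E:11>3)
P1 drop B (C beats it: Q:13>0 R:7>0 S:10>8 T:1>0)
P2 drop R (S beats it: A:11>4 C:12>9 D:6>4 E:9>6)
P1 drop D (E beats it: Q:14>8 S:6>4 T:8>2)
P2 drop T (S beats it: A:11>9 C:12>5 E:9>2)
P1 drop A (C beats it: Q:13>0 S:10>9)
P1→{C,E} P2→{Q,S}

Survivors P1:{C,E} P2:{Q,S}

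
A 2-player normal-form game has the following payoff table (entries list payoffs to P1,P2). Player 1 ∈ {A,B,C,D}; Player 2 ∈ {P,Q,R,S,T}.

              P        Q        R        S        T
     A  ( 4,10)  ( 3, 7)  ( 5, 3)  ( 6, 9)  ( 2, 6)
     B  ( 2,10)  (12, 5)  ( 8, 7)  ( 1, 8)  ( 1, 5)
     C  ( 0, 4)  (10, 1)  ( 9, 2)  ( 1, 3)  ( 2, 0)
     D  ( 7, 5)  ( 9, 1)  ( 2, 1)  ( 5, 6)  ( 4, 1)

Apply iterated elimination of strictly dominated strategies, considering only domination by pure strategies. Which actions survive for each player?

P2 drop Q (P beats it: A:10>7 B:10>5 C:4>1 D:5>1)
P2 drop R (P beats it: A:10>3 B:10>7 C:4>2 D:5>1)
P1 drop B (A beats it: P:4>2 S:6>1 T:2>1)
P1 drop C (D beats it: P:7>0 S:5>1 T:4>2)
P2 drop T (P beats it: A:10>6 D:5>1)
P1→{A,D} P2→{P,S}

Remaining: P1:{A,D} P2:{P,S}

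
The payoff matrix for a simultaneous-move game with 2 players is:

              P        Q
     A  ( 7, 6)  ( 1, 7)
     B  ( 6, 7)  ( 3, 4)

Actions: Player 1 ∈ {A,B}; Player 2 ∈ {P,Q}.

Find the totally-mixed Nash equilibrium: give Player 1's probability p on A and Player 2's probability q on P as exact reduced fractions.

P1 indiff ⇒ q·7+(1-q)·1 = q·6+(1-q)·3 ⇒ q(1) = (1-q)(2) ⇒ q = 2/3
P2 indiff ⇒ p·6+(1-p)·7 = p·7+(1-p)·4 ⇒ p(-1) = (1-p)(-3) ⇒ p = 3/4

P1 mixes 3/4 on A; P2 mixes 2/3 on P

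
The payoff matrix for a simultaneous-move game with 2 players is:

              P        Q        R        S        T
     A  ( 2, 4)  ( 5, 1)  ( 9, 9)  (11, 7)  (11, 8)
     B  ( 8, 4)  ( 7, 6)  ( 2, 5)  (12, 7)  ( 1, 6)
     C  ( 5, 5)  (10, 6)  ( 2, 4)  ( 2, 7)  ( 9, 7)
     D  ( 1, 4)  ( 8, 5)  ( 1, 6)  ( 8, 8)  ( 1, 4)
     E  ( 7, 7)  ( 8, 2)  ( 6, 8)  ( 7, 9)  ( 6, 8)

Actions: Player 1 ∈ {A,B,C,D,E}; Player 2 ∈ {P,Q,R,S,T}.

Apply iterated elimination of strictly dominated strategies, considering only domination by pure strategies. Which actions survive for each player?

P2 drop P (S beats it: A:7>4 B:7>4 C:7>5 D:8>4 E:9>7)
P2 drop Q (S beats it: A:7>1 B:7>6 C:7>6 D:8>5 E:9>2)
P1 drop C (A beats it: R:9>2 S:11>2 T:11>9)
P1 drop D (A beats it: R:9>1 S:11>8 T:11>1)
P1 drop E (A beats it: R:9>6 S:11>7 T:11>6)
P1→{A,B} P2→{R,S,T}

Survivors P1:{A,B} P2:{R,S,T}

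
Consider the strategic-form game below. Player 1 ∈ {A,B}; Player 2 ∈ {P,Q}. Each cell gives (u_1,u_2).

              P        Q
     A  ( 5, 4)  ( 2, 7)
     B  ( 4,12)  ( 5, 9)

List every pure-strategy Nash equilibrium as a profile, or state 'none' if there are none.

Equilibria: none

(A,P): not NE [P2→Q gives 7>4]
(A,Q): not NE [P1→B gives 5>2]
(B,P): not NE [P1→A gives 5>4]
(B,Q): not NE [P2→P gives 12>9]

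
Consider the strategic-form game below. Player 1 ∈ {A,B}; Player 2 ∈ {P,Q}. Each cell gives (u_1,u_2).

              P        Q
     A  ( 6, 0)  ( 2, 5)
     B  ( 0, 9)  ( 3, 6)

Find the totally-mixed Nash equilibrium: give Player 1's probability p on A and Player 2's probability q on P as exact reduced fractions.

(p,q) = (3/8, 1/7)

P1 indiff ⇒ q·6+(1-q)·2 = q·0+(1-q)·3 ⇒ q(6) = (1-q)(1) ⇒ q = 1/7
P2 indiff ⇒ p·0+(1-p)·9 = p·5+(1-p)·6 ⇒ p(-5) = (1-p)(-3) ⇒ p = 3/8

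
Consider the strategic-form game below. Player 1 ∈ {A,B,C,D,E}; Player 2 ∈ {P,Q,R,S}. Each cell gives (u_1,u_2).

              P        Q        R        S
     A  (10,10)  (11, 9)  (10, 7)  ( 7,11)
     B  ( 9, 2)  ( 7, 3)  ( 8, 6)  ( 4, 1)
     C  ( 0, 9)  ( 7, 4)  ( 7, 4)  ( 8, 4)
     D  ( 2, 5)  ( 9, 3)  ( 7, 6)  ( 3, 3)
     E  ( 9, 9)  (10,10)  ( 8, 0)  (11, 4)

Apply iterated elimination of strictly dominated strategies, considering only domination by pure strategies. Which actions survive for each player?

P1 drop B (A beats it: P:10>9 Q:11>7 R:10>8 S:7>4)
P1 drop C (E beats it: P:9>0 Q:10>7 R:8>7 S:11>8)
P1 drop D (A beats it: P:10>2 Q:11>9 R:10>7 S:7>3)
P2 drop R (P beats it: A:10>7 E:9>0)
P1→{A,E} P2→{P,Q,S}

Remaining: P1:{A,E} P2:{P,Q,S}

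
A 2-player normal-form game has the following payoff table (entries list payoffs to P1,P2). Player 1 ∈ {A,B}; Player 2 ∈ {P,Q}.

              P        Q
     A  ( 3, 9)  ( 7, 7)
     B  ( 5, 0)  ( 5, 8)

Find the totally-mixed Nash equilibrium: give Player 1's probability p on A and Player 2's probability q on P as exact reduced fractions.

(p,q) = (4/5, 1/2)

P1 indiff ⇒ q·3+(1-q)·7 = q·5+(1-q)·5 ⇒ q(-2) = (1-q)(-2) ⇒ q = 1/2
P2 indiff ⇒ p·9+(1-p)·0 = p·7+(1-p)·8 ⇒ p(2) = (1-p)(8) ⇒ p = 4/5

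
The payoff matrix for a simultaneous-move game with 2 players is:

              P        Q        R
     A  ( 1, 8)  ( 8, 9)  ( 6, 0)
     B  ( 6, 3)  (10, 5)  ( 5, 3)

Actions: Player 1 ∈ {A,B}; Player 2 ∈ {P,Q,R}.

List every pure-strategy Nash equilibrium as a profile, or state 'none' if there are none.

PSNE = {(B,Q)}

(A,P): not NE [P1→B gives 6>1; P2→Q gives 9>8]
(A,Q): not NE [P1→B gives 10>8]
(A,R): not NE [P2→Q gives 9>0]
(B,P): not NE [P2→Q gives 5>3]
(B,Q): NE
(B,R): not NE [P1→A gives 6>5; P2→Q gives 5>3]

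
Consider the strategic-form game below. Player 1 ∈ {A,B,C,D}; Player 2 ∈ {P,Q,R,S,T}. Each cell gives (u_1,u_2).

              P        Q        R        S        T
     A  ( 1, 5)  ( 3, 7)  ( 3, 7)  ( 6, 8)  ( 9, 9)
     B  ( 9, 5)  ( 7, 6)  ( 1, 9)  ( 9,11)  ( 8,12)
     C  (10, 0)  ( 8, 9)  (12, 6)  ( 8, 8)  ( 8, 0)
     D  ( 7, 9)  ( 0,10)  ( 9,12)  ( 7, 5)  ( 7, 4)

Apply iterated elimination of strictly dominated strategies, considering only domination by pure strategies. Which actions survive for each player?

Remaining: P1:{A,B,C} P2:{Q,S,T}

P1 drop D (C beats it: P:10>7 Q:8>0 R:12>9 S:8>7 T:8>7)
P2 drop P (Q beats it: A:7>5 B:6>5 C:9>0)
P2 drop R (S beats it: A:8>7 B:11>9 C:8>6)
P1→{A,B,C} P2→{Q,S,T}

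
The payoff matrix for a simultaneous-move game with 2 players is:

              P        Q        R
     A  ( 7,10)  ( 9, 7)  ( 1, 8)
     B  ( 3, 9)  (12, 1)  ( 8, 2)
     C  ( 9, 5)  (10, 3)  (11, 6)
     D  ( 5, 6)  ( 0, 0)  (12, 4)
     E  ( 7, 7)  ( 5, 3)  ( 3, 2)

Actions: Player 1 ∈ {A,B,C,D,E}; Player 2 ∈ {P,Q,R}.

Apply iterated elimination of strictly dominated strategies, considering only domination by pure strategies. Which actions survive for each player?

P1 drop A (C beats it: P:9>7 Q:10>9 R:11>1)
P1 drop E (C beats it: P:9>7 Q:10>5 R:11>3)
P2 drop Q (P beats it: B:9>1 C:5>3 D:6>0)
P1 drop B (C beats it: P:9>3 R:11>8)
P1→{C,D} P2→{P,R}

Remaining: P1:{C,D} P2:{P,R}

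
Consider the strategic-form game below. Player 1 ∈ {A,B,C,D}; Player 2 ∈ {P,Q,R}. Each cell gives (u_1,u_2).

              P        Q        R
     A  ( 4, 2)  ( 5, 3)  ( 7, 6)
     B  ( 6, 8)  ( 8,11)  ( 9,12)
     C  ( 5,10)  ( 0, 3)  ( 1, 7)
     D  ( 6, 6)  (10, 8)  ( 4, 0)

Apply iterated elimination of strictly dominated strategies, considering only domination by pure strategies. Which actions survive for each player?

Remaining: P1:{B,D} P2:{Q,R}

P1 drop A (B beats it: P:6>4 Q:8>5 R:9>7)
P1 drop C (B beats it: P:6>5 Q:8>0 R:9>1)
P2 drop P (Q beats it: B:11>8 D:8>6)
P1→{B,D} P2→{Q,R}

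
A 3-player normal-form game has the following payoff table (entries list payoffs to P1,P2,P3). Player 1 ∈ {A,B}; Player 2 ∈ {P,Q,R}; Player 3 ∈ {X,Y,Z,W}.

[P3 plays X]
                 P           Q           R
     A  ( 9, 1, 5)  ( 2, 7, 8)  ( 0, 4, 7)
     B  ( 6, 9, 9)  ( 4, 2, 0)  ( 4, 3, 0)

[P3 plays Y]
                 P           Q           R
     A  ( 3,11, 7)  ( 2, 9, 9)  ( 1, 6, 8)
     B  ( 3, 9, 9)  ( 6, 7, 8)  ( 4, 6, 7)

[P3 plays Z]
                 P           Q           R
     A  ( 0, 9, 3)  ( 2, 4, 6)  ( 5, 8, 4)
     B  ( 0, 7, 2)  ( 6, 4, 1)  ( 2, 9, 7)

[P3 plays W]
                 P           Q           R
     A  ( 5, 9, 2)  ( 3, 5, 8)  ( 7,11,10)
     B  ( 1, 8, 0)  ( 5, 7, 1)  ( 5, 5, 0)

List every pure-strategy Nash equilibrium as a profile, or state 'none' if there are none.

PSNE = {(A,P,Y), (A,R,W), (B,P,Y)}

(A,P,X): not NE [P2→Q gives 7>1; P3→Y gives 7>5]
(A,P,Y): NE
(A,P,Z): not NE [P3→Y gives 7>3]
(A,P,W): not NE [P2→R gives 11>9; P3→Y gives 7>2]
(A,Q,X): not NE [P1→B gives 4>2; P3→Y gives 9>8]
(A,Q,Y): not NE [P1→B gives 6>2; P2→P gives 11>9]
(A,Q,Z): not NE [P1→B gives 6>2; P2→P gives 9>4; P3→Y gives 9>6]
(A,Q,W): not NE [P1→B gives 5>3; P2→R gives 11>5; P3→Y gives 9>8]
(A,R,X): not NE [P1→B gives 4>0; P2→Q gives 7>4; P3→W gives 10>7]
(A,R,Y): not NE [P1→B gives 4>1; P2→P gives 11>6; P3→W gives 10>8]
(A,R,Z): not NE [P2→P gives 9>8; P3→W gives 10>4]
(A,R,W): NE
(B,P,X): not NE [P1→A gives 9>6]
(B,P,Y): NE
(B,P,Z): not NE [P2→R gives 9>7; P3→Y gives 9>2]
(B,P,W): not NE [P1→A gives 5>1; P3→Y gives 9>0]
(B,Q,X): not NE [P2→P gives 9>2; P3→Y gives 8>0]
(B,Q,Y): not NE [P2→P gives 9>7]
(B,Q,Z): not NE [P2→R gives 9>4; P3→Y gives 8>1]
(B,Q,W): not NE [P2→P gives 8>7; P3→Y gives 8>1]
(B,R,X): not NE [P2→P gives 9>3; P3→Z gives 7>0]
(B,R,Y): not NE [P2→P gives 9>6]
(B,R,Z): not NE [P1→A gives 5>2]
(B,R,W): not NE [P1→A gives 7>5; P2→P gives 8>5; P3→Z gives 7>0]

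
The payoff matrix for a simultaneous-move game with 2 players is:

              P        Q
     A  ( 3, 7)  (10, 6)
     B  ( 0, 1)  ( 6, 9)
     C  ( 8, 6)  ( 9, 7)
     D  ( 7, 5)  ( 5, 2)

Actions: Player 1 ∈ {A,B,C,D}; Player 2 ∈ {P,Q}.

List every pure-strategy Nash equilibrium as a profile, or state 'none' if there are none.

PSNE: ∅

(A,P): not NE [P1→C gives 8>3]
(A,Q): not NE [P2→P gives 7>6]
(B,P): not NE [P1→C gives 8>0; P2→Q gives 9>1]
(B,Q): not NE [P1→A gives 10>6]
(C,P): not NE [P2→Q gives 7>6]
(C,Q): not NE [P1→A gives 10>9]
(D,P): not NE [P1→C gives 8>7]
(D,Q): not NE [P1→A gives 10>5; P2→P gives 5>2]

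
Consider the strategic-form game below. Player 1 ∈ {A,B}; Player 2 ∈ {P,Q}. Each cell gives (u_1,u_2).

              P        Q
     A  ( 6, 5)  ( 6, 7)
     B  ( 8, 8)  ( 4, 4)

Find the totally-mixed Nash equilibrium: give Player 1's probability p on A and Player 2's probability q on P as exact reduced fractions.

P1 indiff ⇒ q·6+(1-q)·6 = q·8+(1-q)·4 ⇒ q(-2) = (1-q)(-2) ⇒ q = 1/2
P2 indiff ⇒ p·5+(1-p)·8 = p·7+(1-p)·4 ⇒ p(-2) = (1-p)(-4) ⇒ p = 2/3

P1 mixes 2/3 on A; P2 mixes 1/2 on P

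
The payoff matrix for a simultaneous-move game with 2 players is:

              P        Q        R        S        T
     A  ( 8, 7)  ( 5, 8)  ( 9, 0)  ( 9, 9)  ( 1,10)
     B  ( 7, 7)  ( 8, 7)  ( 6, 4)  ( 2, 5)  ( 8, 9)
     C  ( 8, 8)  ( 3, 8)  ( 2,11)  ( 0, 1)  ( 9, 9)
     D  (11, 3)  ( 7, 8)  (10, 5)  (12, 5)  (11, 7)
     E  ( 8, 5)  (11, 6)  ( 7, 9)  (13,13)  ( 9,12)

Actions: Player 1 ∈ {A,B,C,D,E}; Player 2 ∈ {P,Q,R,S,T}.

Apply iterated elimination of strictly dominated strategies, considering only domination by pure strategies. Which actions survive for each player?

IESDS → P1:{D,E} P2:{Q,S,T}

P1 drop A (D beats it: P:11>8 Q:7>5 R:10>9 S:12>9 T:11>1)
P1 drop B (E beats it: P:8>7 Q:11>8 R:7>6 S:13>2 T:9>8)
P1 drop C (D beats it: P:11>8 Q:7>3 R:10>2 S:12>0 T:11>9)
P2 drop P (Q beats it: D:8>3 E:6>5)
P2 drop R (T beats it: D:7>5 E:12>9)
P1→{D,E} P2→{Q,S,T}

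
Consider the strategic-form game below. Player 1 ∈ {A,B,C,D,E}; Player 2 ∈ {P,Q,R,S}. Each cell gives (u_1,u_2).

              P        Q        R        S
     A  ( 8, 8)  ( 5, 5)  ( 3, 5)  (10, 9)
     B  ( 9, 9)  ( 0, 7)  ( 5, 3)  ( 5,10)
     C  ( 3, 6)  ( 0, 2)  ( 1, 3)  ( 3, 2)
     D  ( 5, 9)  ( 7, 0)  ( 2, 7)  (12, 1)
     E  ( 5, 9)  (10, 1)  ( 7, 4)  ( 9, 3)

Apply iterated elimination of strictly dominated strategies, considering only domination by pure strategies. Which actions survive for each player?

IESDS → P1:{A,B,D} P2:{P,S}

P1 drop C (A beats it: P:8>3 Q:5>0 R:3>1 S:10>3)
P2 drop Q (P beats it: A:8>5 B:9>7 D:9>0 E:9>1)
P2 drop R (P beats it: A:8>5 B:9>3 D:9>7 E:9>4)
P1 drop E (A beats it: P:8>5 S:10>9)
P1→{A,B,D} P2→{P,S}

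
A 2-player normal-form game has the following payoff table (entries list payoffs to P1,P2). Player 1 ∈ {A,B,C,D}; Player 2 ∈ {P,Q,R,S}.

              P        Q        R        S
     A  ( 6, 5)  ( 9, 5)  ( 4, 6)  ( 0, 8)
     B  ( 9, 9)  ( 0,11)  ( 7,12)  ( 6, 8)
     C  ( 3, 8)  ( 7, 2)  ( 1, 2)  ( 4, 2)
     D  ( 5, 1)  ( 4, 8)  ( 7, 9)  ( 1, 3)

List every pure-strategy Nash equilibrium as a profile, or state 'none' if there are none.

Nash profiles: (B,R), (D,R)

(A,P): not NE [P1→B gives 9>6; P2→S gives 8>5]
(A,Q): not NE [P2→S gives 8>5]
(A,R): not NE [P1→D gives 7>4; P2→S gives 8>6]
(A,S): not NE [P1→B gives 6>0]
(B,P): not NE [P2→R gives 12>9]
(B,Q): not NE [P1→A gives 9>0; P2→R gives 12>11]
(B,R): NE
(B,S): not NE [P2→R gives 12>8]
(C,P): not NE [P1→B gives 9>3]
(C,Q): not NE [P1→A gives 9>7; P2→P gives 8>2]
(C,R): not NE [P1→D gives 7>1; P2→P gives 8>2]
(C,S): not NE [P1→B gives 6>4; P2→P gives 8>2]
(D,P): not NE [P1→B gives 9>5; P2→R gives 9>1]
(D,Q): not NE [P1→A gives 9>4; P2→R gives 9>8]
(D,R): NE
(D,S): not NE [P1→B gives 6>1; P2→R gives 9>3]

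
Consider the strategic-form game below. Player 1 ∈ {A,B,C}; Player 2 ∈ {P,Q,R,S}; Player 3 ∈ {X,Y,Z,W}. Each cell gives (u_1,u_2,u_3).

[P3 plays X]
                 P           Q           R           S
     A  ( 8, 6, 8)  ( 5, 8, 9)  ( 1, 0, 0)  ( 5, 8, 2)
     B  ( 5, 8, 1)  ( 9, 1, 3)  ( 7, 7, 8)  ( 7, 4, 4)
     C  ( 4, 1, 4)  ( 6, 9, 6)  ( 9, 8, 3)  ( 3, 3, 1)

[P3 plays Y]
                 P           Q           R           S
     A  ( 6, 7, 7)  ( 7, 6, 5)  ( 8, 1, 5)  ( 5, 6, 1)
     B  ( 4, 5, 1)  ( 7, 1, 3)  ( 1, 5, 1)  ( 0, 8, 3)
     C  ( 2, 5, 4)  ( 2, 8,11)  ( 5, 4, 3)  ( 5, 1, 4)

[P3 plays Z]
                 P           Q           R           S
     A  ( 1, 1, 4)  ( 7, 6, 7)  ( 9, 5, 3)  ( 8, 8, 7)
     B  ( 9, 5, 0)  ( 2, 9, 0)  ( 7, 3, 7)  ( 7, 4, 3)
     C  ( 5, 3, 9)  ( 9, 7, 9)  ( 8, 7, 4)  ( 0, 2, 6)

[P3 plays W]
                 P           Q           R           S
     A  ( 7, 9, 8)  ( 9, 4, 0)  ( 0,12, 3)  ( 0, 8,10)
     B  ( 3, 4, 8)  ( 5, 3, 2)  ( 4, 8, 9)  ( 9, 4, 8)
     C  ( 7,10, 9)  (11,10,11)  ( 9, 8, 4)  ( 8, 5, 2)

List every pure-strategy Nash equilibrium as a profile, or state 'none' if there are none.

(A,P,X): not NE [P2→S gives 8>6]
(A,P,Y): not NE [P3→W gives 8>7]
(A,P,Z): not NE [P1→B gives 9>1; P2→S gives 8>1; P3→W gives 8>4]
(A,P,W): not NE [P2→R gives 12>9]
(A,Q,X): not NE [P1→B gives 9>5]
(A,Q,Y): not NE [P2→P gives 7>6; P3→X gives 9>5]
(A,Q,Z): not NE [P1→C gives 9>7; P2→S gives 8>6; P3→X gives 9>7]
(A,Q,W): not NE [P1→C gives 11>9; P2→R gives 12>4; P3→X gives 9>0]
(A,R,X): not NE [P1→C gives 9>1; P2→S gives 8>0; P3→Y gives 5>0]
(A,R,Y): not NE [P2→P gives 7>1]
(A,R,Z): not NE [P2→S gives 8>5; P3→Y gives 5>3]
(A,R,W): not NE [P1→C gives 9>0; P3→Y gives 5>3]
(A,S,X): not NE [P1→B gives 7>5; P3→W gives 10>2]
(A,S,Y): not NE [P2→P gives 7>6; P3→W gives 10>1]
(A,S,Z): not NE [P3→W gives 10>7]
(A,S,W): not NE [P1→B gives 9>0; P2→R gives 12>8]
(B,P,X): not NE [P1→A gives 8>5; P3→W gives 8>1]
(B,P,Y): not NE [P1→A gives 6>4; P2→S gives 8>5; P3→W gives 8>1]
(B,P,Z): not NE [P2→Q gives 9>5; P3→W gives 8>0]
(B,P,W): not NE [P1→C gives 7>3; P2→R gives 8>4]
(B,Q,X): not NE [P2→P gives 8>1]
(B,Q,Y): not NE [P2→S gives 8>1]
(B,Q,Z): not NE [P1→C gives 9>2; P3→Y gives 3>0]
(B,Q,W): not NE [P1→C gives 11>5; P2→R gives 8>3; P3→Y gives 3>2]
(B,R,X): not NE [P1→C gives 9>7; P2→P gives 8>7; P3→W gives 9>8]
(B,R,Y): not NE [P1→A gives 8>1; P2→S gives 8>5; P3→W gives 9>1]
(B,R,Z): not NE [P1→A gives 9>7; P2→Q gives 9>3; P3→W gives 9>7]
(B,R,W): not NE [P1→C gives 9>4]
(B,S,X): not NE [P2→P gives 8>4; P3→W gives 8>4]
(B,S,Y): not NE [P1→C gives 5>0; P3→W gives 8>3]
(B,S,Z): not NE [P1→A gives 8>7; P2→Q gives 9>4; P3→W gives 8>3]
(B,S,W): not NE [P2→R gives 8>4]
(C,P,X): not NE [P1→A gives 8>4; P2→Q gives 9>1; P3→W gives 9>4]
(C,P,Y): not NE [P1→A gives 6>2; P2→Q gives 8>5; P3→W gives 9>4]
(C,P,Z): not NE [P1→B gives 9>5; P2→R gives 7>3]
(C,P,W): NE
(C,Q,X): not NE [P1→B gives 9>6; P3→W gives 11>6]
(C,Q,Y): not NE [P1→B gives 7>2]
(C,Q,Z): not NE [P3→W gives 11>9]
(C,Q,W): NE
(C,R,X): not NE [P2→Q gives 9>8; P3→W gives 4>3]
(C,R,Y): not NE [P1→A gives 8>5; P2→Q gives 8>4; P3→W gives 4>3]
(C,R,Z): not NE [P1→A gives 9>8]
(C,R,W): not NE [P2→Q gives 10>8]
(C,S,X): not NE [P1→B gives 7>3; P2→Q gives 9>3; P3→Z gives 6>1]
(C,S,Y): not NE [P2→Q gives 8>1; P3→Z gives 6>4]
(C,S,Z): not NE [P1→A gives 8>0; P2→R gives 7>2]
(C,S,W): not NE [P1→B gives 9>8; P2→Q gives 10>5; P3→Z gives 6>2]

PSNE = {(C,P,W), (C,Q,W)}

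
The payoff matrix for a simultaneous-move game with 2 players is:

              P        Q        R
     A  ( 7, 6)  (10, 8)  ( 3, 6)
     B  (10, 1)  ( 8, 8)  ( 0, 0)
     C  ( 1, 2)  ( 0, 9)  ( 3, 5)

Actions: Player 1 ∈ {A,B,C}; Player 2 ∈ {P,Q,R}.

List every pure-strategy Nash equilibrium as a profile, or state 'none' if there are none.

Nash profiles: (A,Q)

(A,P): not NE [P1→B gives 10>7; P2→Q gives 8>6]
(A,Q): NE
(A,R): not NE [P2→Q gives 8>6]
(B,P): not NE [P2→Q gives 8>1]
(B,Q): not NE [P1→A gives 10>8]
(B,R): not NE [P1→C gives 3>0; P2→Q gives 8>0]
(C,P): not NE [P1→B gives 10>1; P2→Q gives 9>2]
(C,Q): not NE [P1→A gives 10>0]
(C,R): not NE [P2→Q gives 9>5]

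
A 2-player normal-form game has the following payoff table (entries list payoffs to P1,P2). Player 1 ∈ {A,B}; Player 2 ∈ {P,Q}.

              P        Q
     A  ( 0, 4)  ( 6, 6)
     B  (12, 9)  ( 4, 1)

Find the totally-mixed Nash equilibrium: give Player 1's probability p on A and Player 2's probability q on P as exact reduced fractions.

P1 mixes 4/5 on A; P2 mixes 1/7 on P

P1 indiff ⇒ q·0+(1-q)·6 = q·12+(1-q)·4 ⇒ q(-12) = (1-q)(-2) ⇒ q = 1/7
P2 indiff ⇒ p·4+(1-p)·9 = p·6+(1-p)·1 ⇒ p(-2) = (1-p)(-8) ⇒ p = 4/5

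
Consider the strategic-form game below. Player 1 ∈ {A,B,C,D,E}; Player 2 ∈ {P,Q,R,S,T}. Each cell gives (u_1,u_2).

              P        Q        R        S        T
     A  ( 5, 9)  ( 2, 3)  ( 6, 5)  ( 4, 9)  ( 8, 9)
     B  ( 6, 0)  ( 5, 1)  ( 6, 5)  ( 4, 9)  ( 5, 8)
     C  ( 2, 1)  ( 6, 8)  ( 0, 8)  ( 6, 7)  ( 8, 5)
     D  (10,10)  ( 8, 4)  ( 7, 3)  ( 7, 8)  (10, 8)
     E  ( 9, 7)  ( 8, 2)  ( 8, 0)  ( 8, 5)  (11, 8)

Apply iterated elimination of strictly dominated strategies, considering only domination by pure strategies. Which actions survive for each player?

Survivors P1:{D,E} P2:{P,T}

P1 drop A (D beats it: P:10>5 Q:8>2 R:7>6 S:7>4 T:10>8)
P1 drop B (D beats it: P:10>6 Q:8>5 R:7>6 S:7>4 T:10>5)
P1 drop C (D beats it: P:10>2 Q:8>6 R:7>0 S:7>6 T:10>8)
P2 drop Q (P beats it: D:10>4 E:7>2)
P2 drop R (P beats it: D:10>3 E:7>0)
P2 drop S (P beats it: D:10>8 E:7>5)
P1→{D,E} P2→{P,T}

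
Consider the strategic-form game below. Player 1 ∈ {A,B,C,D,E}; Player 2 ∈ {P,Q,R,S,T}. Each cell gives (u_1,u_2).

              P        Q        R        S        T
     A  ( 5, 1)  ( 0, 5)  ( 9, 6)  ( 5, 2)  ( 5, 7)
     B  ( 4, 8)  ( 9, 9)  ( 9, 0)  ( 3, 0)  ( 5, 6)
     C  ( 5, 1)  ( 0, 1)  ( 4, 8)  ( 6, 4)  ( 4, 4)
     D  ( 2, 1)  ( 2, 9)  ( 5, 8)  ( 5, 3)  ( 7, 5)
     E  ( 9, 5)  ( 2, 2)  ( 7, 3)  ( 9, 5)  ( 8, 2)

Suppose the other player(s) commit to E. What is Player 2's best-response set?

u_2(P vs E) = 5
u_2(Q vs E) = 2
u_2(R vs E) = 3
u_2(S vs E) = 5
u_2(T vs E) = 2
max payoff 5 at {P,S}

argmax u_2 = {P,S}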